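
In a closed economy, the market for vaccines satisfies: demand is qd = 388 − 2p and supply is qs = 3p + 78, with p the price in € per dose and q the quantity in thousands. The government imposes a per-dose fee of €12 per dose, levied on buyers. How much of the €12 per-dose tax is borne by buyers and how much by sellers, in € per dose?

Without the tax, 388 − 2p = 3p + 78 gives 5p = 310, so p* = €62 and q* = 264.
With the tax collected from buyers, demand (in seller-price terms) shifts: qd = 388 − 2(p + 12).
New equilibrium: buyers pay €69.2, sellers receive €57.2, q = 249.6. (Wedge: pb − ps = 12.)
Burden on buyers: €7.2; on sellers: €4.8. (They sum to €12.)
The less price-elastic side of the market bears the larger share of a per-unit tax.

Buyers bear €7.2 per dose; sellers bear €4.8 per dose.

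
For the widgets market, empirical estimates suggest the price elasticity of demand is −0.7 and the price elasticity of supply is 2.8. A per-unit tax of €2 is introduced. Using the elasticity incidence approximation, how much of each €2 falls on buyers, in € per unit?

Buyers bear ≈ €1.6 per unit.

Incidence ratio: buyers' share ≈ εs / (εs + |εd|) = 2.8 / (2.8 + 0.7) = 0.8.
So buyers bear ≈ 0.8 × €2 = €1.6; suppliers bear €0.4.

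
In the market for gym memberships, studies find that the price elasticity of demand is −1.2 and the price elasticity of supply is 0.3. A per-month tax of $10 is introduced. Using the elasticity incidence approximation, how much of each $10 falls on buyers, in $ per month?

Incidence ratio: buyers' share ≈ εs / (εs + |εd|) = 0.3 / (0.3 + 1.2) = 0.2.
So buyers bear ≈ 0.2 × $10 = $2; producers bear $8.

Buyers bear ≈ $2 per month.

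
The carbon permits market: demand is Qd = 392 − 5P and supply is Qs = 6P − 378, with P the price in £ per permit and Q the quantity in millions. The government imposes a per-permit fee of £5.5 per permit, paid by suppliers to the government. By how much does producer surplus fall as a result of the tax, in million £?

Producer surplus falls by £86.25 million.

Before the tax: set 392 − 5P = 6P − 378 → P* = £70, Q* = 42.
With the tax collected from suppliers, supply shifts: Qs = 6(P − 5.5) − 378.
Solving gives Q = 27 with buyers paying £73 and suppliers receiving £67.5 (the £5.5 wedge).
ΔPS is the trapezoid between Q = 27 and Q = 42 of height £2.5: ½ · (42 + 27) · 2.5 = £86.25.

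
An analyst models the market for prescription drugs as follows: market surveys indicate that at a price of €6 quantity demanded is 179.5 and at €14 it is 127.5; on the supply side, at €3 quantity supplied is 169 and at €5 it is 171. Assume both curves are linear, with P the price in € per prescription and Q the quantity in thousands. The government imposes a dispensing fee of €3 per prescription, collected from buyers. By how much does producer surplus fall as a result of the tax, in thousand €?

Demand slope: (127.5 − 179.5)/(14 − 6) = -6.5, so Qd = 218.5 − 6.5P.
Supply slope: (171 − 169)/(5 − 3) = 1, so Qs = P + 166.
Without the tax, 218.5 − 6.5P = P + 166 gives 7.5P = 52.5, so P* = €7 and Q* = 173.
With the tax collected from buyers, demand (in seller-price terms) shifts: Qd = 218.5 − 6.5(P + 3).
New equilibrium: buyers pay €7.4, producers receive €4.4, Q = 170.4. (Wedge: Pb − Ps = 3.)
ΔPS is the trapezoid between Q = 170.4 and Q = 173 of height €2.6: ½ · (173 + 170.4) · 2.6 = €446.42.

Producer surplus falls by €446.42 thousand.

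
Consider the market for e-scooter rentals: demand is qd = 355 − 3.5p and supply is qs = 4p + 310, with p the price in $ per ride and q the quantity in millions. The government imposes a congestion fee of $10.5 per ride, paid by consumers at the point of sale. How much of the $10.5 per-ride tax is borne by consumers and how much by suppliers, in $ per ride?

Before the tax: set 355 − 3.5p = 4p + 310 → p* = $6, q* = 334.
With the tax collected from consumers, demand (in seller-price terms) shifts: qd = 355 − 3.5(p + 10.5).
New equilibrium: consumers pay $11.6, suppliers receive $1.1, q = 314.4. (Wedge: pb − ps = 10.5.)
Burden on consumers: $5.6; on suppliers: $4.9. (They sum to $10.5.)

Consumers bear $5.6 per ride; suppliers bear $4.9 per ride.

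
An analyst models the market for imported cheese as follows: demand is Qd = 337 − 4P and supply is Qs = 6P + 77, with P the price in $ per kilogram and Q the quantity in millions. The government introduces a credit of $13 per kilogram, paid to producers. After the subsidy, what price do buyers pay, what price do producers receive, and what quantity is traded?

Buyers pay $18.2; producers receive $31.2; quantity = 264.2.

Before the subsidy: set 337 − 4P = 6P + 77 → P* = $26, Q* = 233.
With a per-unit subsidy paid to producers, each receives P + 13 per unit sold, so supply becomes Qs = 6(P + 13) + 77.
New equilibrium: buyers pay $18.2, producers receive $31.2, Q = 264.2. (Wedge: Pb − Ps = −13.)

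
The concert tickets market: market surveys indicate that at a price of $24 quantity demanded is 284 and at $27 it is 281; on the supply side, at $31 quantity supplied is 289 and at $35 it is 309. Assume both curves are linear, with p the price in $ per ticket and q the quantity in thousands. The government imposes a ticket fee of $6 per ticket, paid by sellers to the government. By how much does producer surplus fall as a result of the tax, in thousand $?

Producer surplus falls by $276.5 thousand.

Demand slope: (281 − 284)/(27 − 24) = -1, so qd = 308 − p.
Supply slope: (309 − 289)/(35 − 31) = 5, so qs = 5p + 134.
Without the tax, 308 − p = 5p + 134 gives 6p = 174, so p* = $29 and q* = 279.
With the tax collected from sellers, supply shifts: qs = 5(p − 6) + 134.
Solving gives q = 274 with buyers paying $34 and sellers receiving $28 (the $6 wedge).
ΔPS is the trapezoid between Q = 274 and Q = 279 of height $1: ½ · (279 + 274) · 1 = $276.5.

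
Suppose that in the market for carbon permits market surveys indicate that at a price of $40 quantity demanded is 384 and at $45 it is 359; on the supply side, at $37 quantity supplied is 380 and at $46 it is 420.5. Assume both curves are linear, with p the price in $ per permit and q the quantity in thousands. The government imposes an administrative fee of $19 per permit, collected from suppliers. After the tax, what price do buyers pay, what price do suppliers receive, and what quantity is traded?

Buyers pay $48; suppliers receive $29; quantity = 344.

Demand slope: (359 − 384)/(45 − 40) = -5, so qd = 584 − 5p.
Supply slope: (420.5 − 380)/(46 − 37) = 4.5, so qs = 4.5p + 213.5.
Before the tax: set 584 − 5p = 4.5p + 213.5 → p* = $39, q* = 389.
With the tax collected from suppliers, supply shifts: qs = 4.5(p − 19) + 213.5.
New equilibrium: buyers pay $48, suppliers receive $29, q = 344. (Wedge: pb − ps = 19.)
The less price-elastic side of the market bears the larger share of a per-unit tax.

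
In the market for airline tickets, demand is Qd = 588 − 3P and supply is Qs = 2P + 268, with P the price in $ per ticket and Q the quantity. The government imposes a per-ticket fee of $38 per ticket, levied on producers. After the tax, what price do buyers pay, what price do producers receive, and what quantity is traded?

Before the tax: set 588 − 3P = 2P + 268 → P* = $64, Q* = 396.
With the tax collected from producers, supply shifts: Qs = 2(P − 38) + 268.
New equilibrium: buyers pay $79.2, producers receive $41.2, Q = 350.4. (Wedge: Pb − Ps = 38.)

Buyers pay $79.2; producers receive $41.2; quantity = 350.4.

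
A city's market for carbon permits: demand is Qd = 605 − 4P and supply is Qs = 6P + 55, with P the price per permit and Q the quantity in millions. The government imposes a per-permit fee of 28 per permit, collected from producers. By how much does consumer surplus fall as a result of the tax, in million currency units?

Before the tax: set 605 − 4P = 6P + 55 → P* = 55, Q* = 385.
With the tax collected from producers, supply shifts: Qs = 6(P − 28) + 55.
New equilibrium: consumers pay 71.8, producers receive 43.8, Q = 317.8. (Wedge: Pb − Ps = 28.)
ΔCS is the trapezoid between Q = 317.8 and Q = 385 of height 16.8: ½ · (385 + 317.8) · 16.8 = 5903.52.

Consumer surplus falls by 5903.52 million.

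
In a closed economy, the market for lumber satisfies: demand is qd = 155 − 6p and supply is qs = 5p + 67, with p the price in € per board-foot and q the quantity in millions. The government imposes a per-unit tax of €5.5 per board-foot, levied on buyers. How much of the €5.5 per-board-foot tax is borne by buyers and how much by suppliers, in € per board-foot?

Without the tax, 155 − 6p = 5p + 67 gives 11p = 88, so p* = €8 and q* = 107.
With the tax collected from buyers, demand (in seller-price terms) shifts: qd = 155 − 6(p + 5.5).
Solving gives q = 92 with buyers paying €10.5 and suppliers receiving €5 (the €5.5 wedge).
Burden on buyers: €2.5; on suppliers: €3. (They sum to €5.5.)
The less price-elastic side of the market bears the larger share of a per-unit tax.

Buyers bear €2.5 per board-foot; suppliers bear €3 per board-foot.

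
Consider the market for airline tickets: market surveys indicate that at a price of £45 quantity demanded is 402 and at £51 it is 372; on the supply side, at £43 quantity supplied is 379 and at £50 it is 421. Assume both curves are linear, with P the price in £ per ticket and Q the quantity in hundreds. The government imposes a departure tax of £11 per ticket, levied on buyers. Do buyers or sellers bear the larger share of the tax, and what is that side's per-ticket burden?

Buyers bear the larger share: £6 per ticket.

Demand slope: (372 − 402)/(51 − 45) = -5, so Qd = 627 − 5P.
Supply slope: (421 − 379)/(50 − 43) = 6, so Qs = 6P + 121.
Before the tax: set 627 − 5P = 6P + 121 → P* = £46, Q* = 397.
With the tax collected from buyers, demand (in seller-price terms) shifts: Qd = 627 − 5(P + 11).
New equilibrium: buyers pay £52, sellers receive £41, Q = 367. (Wedge: Pb − Ps = 11.)
Per-ticket burden: buyers £6, sellers £5.
Buyers take the larger share because demand is less price-elastic here (demand slope 5 vs supply slope 6).
The less price-elastic side of the market bears the larger share of a per-unit tax.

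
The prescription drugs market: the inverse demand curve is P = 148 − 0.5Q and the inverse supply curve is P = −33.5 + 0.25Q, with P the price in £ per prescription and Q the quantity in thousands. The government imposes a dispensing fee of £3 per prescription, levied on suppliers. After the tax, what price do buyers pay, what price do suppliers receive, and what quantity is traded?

Buyers pay £29; suppliers receive £26; quantity = 238.

Rewrite in direct form: Qd = 296 − 2P and Qs = 4P + 134.
Without the tax, 296 − 2P = 4P + 134 gives 6P = 162, so P* = £27 and Q* = 242.
With the tax collected from suppliers, supply shifts: Qs = 4(P − 3) + 134.
New equilibrium: buyers pay £29, suppliers receive £26, Q = 238. (Wedge: Pb − Ps = 3.)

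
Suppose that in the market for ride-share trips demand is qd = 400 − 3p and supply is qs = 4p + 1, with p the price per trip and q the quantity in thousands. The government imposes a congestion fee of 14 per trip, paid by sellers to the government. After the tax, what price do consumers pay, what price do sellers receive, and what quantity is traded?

Consumers pay 65; sellers receive 51; quantity = 205.

Before the tax: set 400 − 3p = 4p + 1 → p* = 57, q* = 229.
With the tax collected from sellers, supply shifts: qs = 4(p − 14) + 1.
Solving gives q = 205 with consumers paying 65 and sellers receiving 51 (the 14 wedge).
The less price-elastic side of the market bears the larger share of a per-unit tax.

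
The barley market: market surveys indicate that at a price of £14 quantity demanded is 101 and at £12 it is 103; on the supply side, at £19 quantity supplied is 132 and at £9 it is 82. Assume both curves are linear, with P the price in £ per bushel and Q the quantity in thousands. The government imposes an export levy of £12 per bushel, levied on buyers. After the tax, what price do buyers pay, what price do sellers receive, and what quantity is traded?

Demand slope: (103 − 101)/(12 − 14) = -1, so Qd = 115 − P.
Supply slope: (82 − 132)/(9 − 19) = 5, so Qs = 5P + 37.
Before the tax: set 115 − P = 5P + 37 → P* = £13, Q* = 102.
With the tax collected from buyers, demand (in seller-price terms) shifts: Qd = 115 − (P + 12).
Solving gives Q = 92 with buyers paying £23 and sellers receiving £11 (the £12 wedge).

Buyers pay £23; sellers receive £11; quantity = 92.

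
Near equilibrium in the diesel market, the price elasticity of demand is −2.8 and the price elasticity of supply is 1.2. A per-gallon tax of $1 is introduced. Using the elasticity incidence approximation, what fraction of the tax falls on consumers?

Incidence ratio: consumers' share ≈ εs / (εs + |εd|) = 1.2 / (1.2 + 2.8) = 0.3.
Supply is the less elastic side, so consumers bear the smaller share.

Consumers' share ≈ 0.3.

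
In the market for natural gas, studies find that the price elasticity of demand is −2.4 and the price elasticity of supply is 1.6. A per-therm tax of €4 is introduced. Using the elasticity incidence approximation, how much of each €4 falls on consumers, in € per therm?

Consumers bear ≈ €1.6 per therm.

Incidence ratio: consumers' share ≈ εs / (εs + |εd|) = 1.6 / (1.6 + 2.4) = 0.4.
So consumers bear ≈ 0.4 × €4 = €1.6; sellers bear €2.4.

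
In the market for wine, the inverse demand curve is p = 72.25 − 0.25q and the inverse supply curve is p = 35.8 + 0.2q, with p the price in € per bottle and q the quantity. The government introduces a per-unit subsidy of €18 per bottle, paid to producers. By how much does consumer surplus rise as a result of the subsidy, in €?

Consumer surplus rises by €1010.

Inverting to q(p) form: qd = 289 − 4p; qs = 5p − 179.
Before the subsidy: set 289 − 4p = 5p − 179 → p* = €52, q* = 81.
With a per-unit subsidy paid to producers, each receives p + 18 per unit sold, so supply becomes qs = 5(p + 18) − 179.
New equilibrium: buyers pay €42, producers receive €60, q = 121. (Wedge: pb − ps = −18.)
ΔCS is the trapezoid between Q = 121 and Q = 81 of height €10: ½ · (81 + 121) · 10 = €1010.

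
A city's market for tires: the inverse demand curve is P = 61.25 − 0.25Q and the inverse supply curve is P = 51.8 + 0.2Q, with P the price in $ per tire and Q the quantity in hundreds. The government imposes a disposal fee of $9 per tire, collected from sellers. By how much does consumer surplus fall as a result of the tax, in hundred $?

Inverting to Q(P) form: Qd = 245 − 4P; Qs = 5P − 259.
Before the tax: set 245 − 4P = 5P − 259 → P* = $56, Q* = 21.
With the tax collected from sellers, supply shifts: Qs = 5(P − 9) − 259.
New equilibrium: buyers pay $61, sellers receive $52, Q = 1. (Wedge: Pb − Ps = 9.)
ΔCS is the trapezoid between Q = 1 and Q = 21 of height $5: ½ · (21 + 1) · 5 = $55.

Consumer surplus falls by $55 hundred.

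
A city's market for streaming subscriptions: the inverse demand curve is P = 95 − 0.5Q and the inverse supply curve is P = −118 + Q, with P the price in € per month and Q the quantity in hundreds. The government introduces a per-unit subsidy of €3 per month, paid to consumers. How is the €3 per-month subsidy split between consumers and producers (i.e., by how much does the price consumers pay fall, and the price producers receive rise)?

Rewrite in direct form: Qd = 190 − 2P and Qs = P + 118.
Without the subsidy, 190 − 2P = P + 118 gives 3P = 72, so P* = €24 and Q* = 142.
With a per-unit subsidy paid to consumers, each effectively pays P − 3, so demand becomes Qd = 190 − 2(P − 3).
New equilibrium: consumers pay €23, producers receive €26, Q = 144. (Wedge: Pb − Ps = −3.)
Gain to consumers: €1; to producers: €2. (They sum to €3.)

Consumers gain €1 per month; producers gain €2 per month.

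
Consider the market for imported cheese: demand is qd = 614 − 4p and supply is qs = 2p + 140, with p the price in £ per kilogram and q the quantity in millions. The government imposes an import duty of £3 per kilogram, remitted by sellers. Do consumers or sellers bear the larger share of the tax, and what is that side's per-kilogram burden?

Without the tax, 614 − 4p = 2p + 140 gives 6p = 474, so p* = £79 and q* = 298.
With the tax collected from sellers, supply shifts: qs = 2(p − 3) + 140.
Solving gives q = 294 with consumers paying £80 and sellers receiving £77 (the £3 wedge).
Per-kilogram burden: consumers £1, sellers £2.
Sellers take the larger share because supply is less price-elastic here (demand slope 4 vs supply slope 2).
The less price-elastic side of the market bears the larger share of a per-unit tax.

Sellers bear the larger share: £2 per kilogram.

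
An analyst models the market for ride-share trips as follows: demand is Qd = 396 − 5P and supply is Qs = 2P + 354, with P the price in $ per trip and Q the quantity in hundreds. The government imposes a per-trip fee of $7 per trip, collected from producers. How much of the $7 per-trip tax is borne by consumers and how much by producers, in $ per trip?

Without the tax, 396 − 5P = 2P + 354 gives 7P = 42, so P* = $6 and Q* = 366.
With the tax collected from producers, supply shifts: Qs = 2(P − 7) + 354.
New equilibrium: consumers pay $8, producers receive $1, Q = 356. (Wedge: Pb − Ps = 7.)
Burden on consumers: $2; on producers: $5. (They sum to $7.)
The less price-elastic side of the market bears the larger share of a per-unit tax.

Consumers bear $2 per trip; producers bear $5 per trip.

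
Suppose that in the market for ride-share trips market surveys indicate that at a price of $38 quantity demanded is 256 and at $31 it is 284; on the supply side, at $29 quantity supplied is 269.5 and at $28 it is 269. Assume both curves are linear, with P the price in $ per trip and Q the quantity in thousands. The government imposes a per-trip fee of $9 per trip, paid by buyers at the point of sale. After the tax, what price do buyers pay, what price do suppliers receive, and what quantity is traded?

Buyers pay $35; suppliers receive $26; quantity = 268.

Demand slope: (284 − 256)/(31 − 38) = -4, so Qd = 408 − 4P.
Supply slope: (269 − 269.5)/(28 − 29) = 0.5, so Qs = 0.5P + 255.
Before the tax: set 408 − 4P = 0.5P + 255 → P* = $34, Q* = 272.
With the tax collected from buyers, demand (in seller-price terms) shifts: Qd = 408 − 4(P + 9).
New equilibrium: buyers pay $35, suppliers receive $26, Q = 268. (Wedge: Pb − Ps = 9.)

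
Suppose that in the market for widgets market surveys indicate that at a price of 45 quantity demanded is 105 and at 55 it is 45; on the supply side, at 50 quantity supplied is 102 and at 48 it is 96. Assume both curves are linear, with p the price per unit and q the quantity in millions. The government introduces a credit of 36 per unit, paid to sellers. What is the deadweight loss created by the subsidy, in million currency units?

Demand slope: (45 − 105)/(55 − 45) = -6, so qd = 375 − 6p.
Supply slope: (96 − 102)/(48 − 50) = 3, so qs = 3p − 48.
Without the subsidy, 375 − 6p = 3p − 48 gives 9p = 423, so p* = 47 and q* = 93.
With a per-unit subsidy paid to sellers, each receives p + 36 per unit sold, so supply becomes qs = 3(p + 36) − 48.
New equilibrium: buyers pay 35, sellers receive 71, q = 165. (Wedge: pb − ps = −36.)
Quantity rises by |ΔQ| = |93 − 165| = 72.
DWL = ½ · t · |ΔQ| = ½ · 36 · 72 = 1296.

Deadweight loss = 1296 million.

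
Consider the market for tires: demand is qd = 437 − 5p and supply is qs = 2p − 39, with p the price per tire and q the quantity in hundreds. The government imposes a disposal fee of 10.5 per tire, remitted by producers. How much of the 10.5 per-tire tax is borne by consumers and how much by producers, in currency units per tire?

Consumers bear 3 per tire; producers bear 7.5 per tire.

Before the tax: set 437 − 5p = 2p − 39 → p* = 68, q* = 97.
With the tax collected from producers, supply shifts: qs = 2(p − 10.5) − 39.
New equilibrium: consumers pay 71, producers receive 60.5, q = 82. (Wedge: pb − ps = 10.5.)
Burden on consumers: 3; on producers: 7.5. (They sum to 10.5.)
The less price-elastic side of the market bears the larger share of a per-unit tax.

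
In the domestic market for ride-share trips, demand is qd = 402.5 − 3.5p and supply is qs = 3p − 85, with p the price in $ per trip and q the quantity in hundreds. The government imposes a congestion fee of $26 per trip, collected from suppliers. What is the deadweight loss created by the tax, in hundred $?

Before the tax: set 402.5 − 3.5p = 3p − 85 → p* = $75, q* = 140.
With the tax collected from suppliers, supply shifts: qs = 3(p − 26) − 85.
New equilibrium: buyers pay $87, suppliers receive $61, q = 98. (Wedge: pb − ps = 26.)
Quantity falls by |ΔQ| = |140 − 98| = 42.
DWL = ½ · t · |ΔQ| = ½ · 26 · 42 = $546.

Deadweight loss = $546 hundred.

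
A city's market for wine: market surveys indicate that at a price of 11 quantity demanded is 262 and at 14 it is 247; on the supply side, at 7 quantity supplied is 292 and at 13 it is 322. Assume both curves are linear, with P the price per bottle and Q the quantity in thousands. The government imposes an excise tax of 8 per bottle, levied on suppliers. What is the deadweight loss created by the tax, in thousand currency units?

Demand slope: (247 − 262)/(14 − 11) = -5, so Qd = 317 − 5P.
Supply slope: (322 − 292)/(13 − 7) = 5, so Qs = 5P + 257.
Before the tax: set 317 − 5P = 5P + 257 → P* = 6, Q* = 287.
With the tax collected from suppliers, supply shifts: Qs = 5(P − 8) + 257.
Solving gives Q = 267 with buyers paying 10 and suppliers receiving 2 (the 8 wedge).
Quantity falls by |ΔQ| = |287 − 267| = 20.
DWL = ½ · t · |ΔQ| = ½ · 8 · 20 = 80.

Deadweight loss = 80 thousand.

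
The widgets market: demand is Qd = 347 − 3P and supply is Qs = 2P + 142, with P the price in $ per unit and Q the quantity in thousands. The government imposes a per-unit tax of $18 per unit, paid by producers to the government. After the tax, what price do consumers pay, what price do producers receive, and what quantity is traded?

Consumers pay $48.2; producers receive $30.2; quantity = 202.4.

Before the tax: set 347 − 3P = 2P + 142 → P* = $41, Q* = 224.
With the tax collected from producers, supply shifts: Qs = 2(P − 18) + 142.
Solving gives Q = 202.4 with consumers paying $48.2 and producers receiving $30.2 (the $18 wedge).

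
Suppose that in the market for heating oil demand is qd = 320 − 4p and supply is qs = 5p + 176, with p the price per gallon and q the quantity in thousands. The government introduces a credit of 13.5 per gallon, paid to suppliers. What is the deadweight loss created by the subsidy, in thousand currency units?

Before the subsidy: set 320 − 4p = 5p + 176 → p* = 16, q* = 256.
With a per-unit subsidy paid to suppliers, each receives p + 13.5 per unit sold, so supply becomes qs = 5(p + 13.5) + 176.
Solving gives q = 286 with consumers paying 8.5 and suppliers receiving 22 (the 13.5 wedge).
Quantity rises by |ΔQ| = |256 − 286| = 30.
DWL = ½ · t · |ΔQ| = ½ · 13.5 · 30 = 202.5.

Deadweight loss = 202.5 thousand.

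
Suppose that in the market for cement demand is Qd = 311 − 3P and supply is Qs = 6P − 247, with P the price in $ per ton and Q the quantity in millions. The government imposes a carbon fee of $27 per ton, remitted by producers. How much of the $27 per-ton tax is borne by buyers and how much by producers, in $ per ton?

Without the tax, 311 − 3P = 6P − 247 gives 9P = 558, so P* = $62 and Q* = 125.
With the tax collected from producers, supply shifts: Qs = 6(P − 27) − 247.
New equilibrium: buyers pay $80, producers receive $53, Q = 71. (Wedge: Pb − Ps = 27.)
Burden on buyers: $18; on producers: $9. (They sum to $27.)

Buyers bear $18 per ton; producers bear $9 per ton.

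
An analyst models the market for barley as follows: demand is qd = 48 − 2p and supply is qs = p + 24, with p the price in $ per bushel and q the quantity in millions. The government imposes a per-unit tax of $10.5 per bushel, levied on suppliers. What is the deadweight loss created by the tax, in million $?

Deadweight loss = $36.75 million.

Without the tax, 48 − 2p = p + 24 gives 3p = 24, so p* = $8 and q* = 32.
With the tax collected from suppliers, supply shifts: qs = (p − 10.5) + 24.
Solving gives q = 25 with consumers paying $11.5 and suppliers receiving $1 (the $10.5 wedge).
Quantity falls by |ΔQ| = |32 − 25| = 7.
DWL = ½ · t · |ΔQ| = ½ · 10.5 · 7 = $36.75.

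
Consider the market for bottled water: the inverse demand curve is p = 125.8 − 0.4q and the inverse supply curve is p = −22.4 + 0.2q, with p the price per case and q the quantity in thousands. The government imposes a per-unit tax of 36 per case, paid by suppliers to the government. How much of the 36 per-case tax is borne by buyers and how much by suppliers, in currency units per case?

Buyers bear 24 per case; suppliers bear 12 per case.

Rewrite in direct form: qd = 314.5 − 2.5p and qs = 5p + 112.
Without the tax, 314.5 − 2.5p = 5p + 112 gives 7.5p = 202.5, so p* = 27 and q* = 247.
With the tax collected from suppliers, supply shifts: qs = 5(p − 36) + 112.
Solving gives q = 187 with buyers paying 51 and suppliers receiving 15 (the 36 wedge).
Burden on buyers: 24; on suppliers: 12. (They sum to 36.)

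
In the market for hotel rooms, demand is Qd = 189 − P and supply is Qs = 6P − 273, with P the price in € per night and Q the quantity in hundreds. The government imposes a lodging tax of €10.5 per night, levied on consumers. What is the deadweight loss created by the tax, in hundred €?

Deadweight loss = €47.25 hundred.

Without the tax, 189 − P = 6P − 273 gives 7P = 462, so P* = €66 and Q* = 123.
With the tax collected from consumers, demand (in seller-price terms) shifts: Qd = 189 − (P + 10.5).
New equilibrium: consumers pay €75, producers receive €64.5, Q = 114. (Wedge: Pb − Ps = 10.5.)
Quantity falls by |ΔQ| = |123 − 114| = 9.
DWL = ½ · t · |ΔQ| = ½ · 10.5 · 9 = €47.25.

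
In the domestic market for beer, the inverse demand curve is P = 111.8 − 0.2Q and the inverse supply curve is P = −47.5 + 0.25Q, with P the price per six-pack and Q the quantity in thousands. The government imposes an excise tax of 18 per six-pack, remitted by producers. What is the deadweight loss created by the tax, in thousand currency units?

Rewrite in direct form: Qd = 559 − 5P and Qs = 4P + 190.
Before the tax: set 559 − 5P = 4P + 190 → P* = 41, Q* = 354.
With the tax collected from producers, supply shifts: Qs = 4(P − 18) + 190.
New equilibrium: consumers pay 49, producers receive 31, Q = 314. (Wedge: Pb − Ps = 18.)
Quantity falls by |ΔQ| = |354 − 314| = 40.
DWL = ½ · t · |ΔQ| = ½ · 18 · 40 = 360.

Deadweight loss = 360 thousand.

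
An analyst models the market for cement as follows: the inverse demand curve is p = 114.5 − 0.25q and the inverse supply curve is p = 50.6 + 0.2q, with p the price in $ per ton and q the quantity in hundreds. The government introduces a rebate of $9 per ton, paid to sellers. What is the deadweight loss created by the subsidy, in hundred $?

Rewrite in direct form: qd = 458 − 4p and qs = 5p − 253.
Before the subsidy: set 458 − 4p = 5p − 253 → p* = $79, q* = 142.
With a per-unit subsidy paid to sellers, each receives p + 9 per unit sold, so supply becomes qs = 5(p + 9) − 253.
Solving gives q = 162 with buyers paying $74 and sellers receiving $83 (the $9 wedge).
Quantity rises by |ΔQ| = |142 − 162| = 20.
DWL = ½ · t · |ΔQ| = ½ · 9 · 20 = $90.

Deadweight loss = $90 hundred.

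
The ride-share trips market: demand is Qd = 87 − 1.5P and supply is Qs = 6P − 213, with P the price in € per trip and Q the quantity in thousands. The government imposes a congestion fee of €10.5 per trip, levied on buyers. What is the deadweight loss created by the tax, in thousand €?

Deadweight loss = €66.15 thousand.

Without the tax, 87 − 1.5P = 6P − 213 gives 7.5P = 300, so P* = €40 and Q* = 27.
With the tax collected from buyers, demand (in seller-price terms) shifts: Qd = 87 − 1.5(P + 10.5).
New equilibrium: buyers pay €48.4, suppliers receive €37.9, Q = 14.4. (Wedge: Pb − Ps = 10.5.)
Quantity falls by |ΔQ| = |27 − 14.4| = 12.6.
DWL = ½ · t · |ΔQ| = ½ · 10.5 · 12.6 = €66.15.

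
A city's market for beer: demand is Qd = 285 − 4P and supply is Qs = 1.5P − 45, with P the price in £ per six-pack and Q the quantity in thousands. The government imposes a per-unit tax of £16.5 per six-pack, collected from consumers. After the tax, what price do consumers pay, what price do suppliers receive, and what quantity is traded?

Without the tax, 285 − 4P = 1.5P − 45 gives 5.5P = 330, so P* = £60 and Q* = 45.
With the tax collected from consumers, demand (in seller-price terms) shifts: Qd = 285 − 4(P + 16.5).
New equilibrium: consumers pay £64.5, suppliers receive £48, Q = 27. (Wedge: Pb − Ps = 16.5.)

Consumers pay £64.5; suppliers receive £48; quantity = 27.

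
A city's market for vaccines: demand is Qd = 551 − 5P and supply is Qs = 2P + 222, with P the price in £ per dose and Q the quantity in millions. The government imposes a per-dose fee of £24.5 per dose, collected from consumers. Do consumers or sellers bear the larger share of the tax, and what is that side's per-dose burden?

Sellers bear the larger share: £17.5 per dose.

Before the tax: set 551 − 5P = 2P + 222 → P* = £47, Q* = 316.
With the tax collected from consumers, demand (in seller-price terms) shifts: Qd = 551 − 5(P + 24.5).
Solving gives Q = 281 with consumers paying £54 and sellers receiving £29.5 (the £24.5 wedge).
Per-dose burden: consumers £7, sellers £17.5.
Sellers take the larger share because supply is less price-elastic here (demand slope 5 vs supply slope 2).
The less price-elastic side of the market bears the larger share of a per-unit tax.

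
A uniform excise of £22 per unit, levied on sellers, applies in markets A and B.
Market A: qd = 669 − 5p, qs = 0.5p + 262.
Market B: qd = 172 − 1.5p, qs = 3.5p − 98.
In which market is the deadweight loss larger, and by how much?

Market B, by £144.1.

Market A: pre-tax p* = £74, q* = 299; post-tax q = 289; deadweight loss = £110.
Market B: pre-tax p* = £54, q* = 91; post-tax q = 67.9; deadweight loss = £254.1.
Difference: £110 vs £254.1 → market B is larger by £144.1.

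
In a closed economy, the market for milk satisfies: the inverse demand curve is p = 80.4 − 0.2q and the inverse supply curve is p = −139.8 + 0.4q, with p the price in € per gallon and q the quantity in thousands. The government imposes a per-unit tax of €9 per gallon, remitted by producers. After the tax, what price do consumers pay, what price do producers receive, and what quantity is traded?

Consumers pay €10; producers receive €1; quantity = 352.

Inverting to q(p) form: qd = 402 − 5p; qs = 2.5p + 349.5.
Before the tax: set 402 − 5p = 2.5p + 349.5 → p* = €7, q* = 367.
With the tax collected from producers, supply shifts: qs = 2.5(p − 9) + 349.5.
Solving gives q = 352 with consumers paying €10 and producers receiving €1 (the €9 wedge).
The less price-elastic side of the market bears the larger share of a per-unit tax.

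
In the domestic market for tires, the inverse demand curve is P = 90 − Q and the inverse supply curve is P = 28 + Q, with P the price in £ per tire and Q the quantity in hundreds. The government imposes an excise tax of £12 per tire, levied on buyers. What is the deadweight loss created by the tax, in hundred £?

Rewrite in direct form: Qd = 90 − P and Qs = P − 28.
Without the tax, 90 − P = P − 28 gives 2P = 118, so P* = £59 and Q* = 31.
With the tax collected from buyers, demand (in seller-price terms) shifts: Qd = 90 − (P + 12).
New equilibrium: buyers pay £65, suppliers receive £53, Q = 25. (Wedge: Pb − Ps = 12.)
Quantity falls by |ΔQ| = |31 − 25| = 6.
DWL = ½ · t · |ΔQ| = ½ · 12 · 6 = £36.

Deadweight loss = £36 hundred.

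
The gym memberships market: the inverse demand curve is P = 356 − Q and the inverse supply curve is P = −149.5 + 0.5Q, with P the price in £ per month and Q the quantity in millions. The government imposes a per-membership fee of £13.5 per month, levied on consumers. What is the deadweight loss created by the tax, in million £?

Deadweight loss = £60.75 million.

Rewrite in direct form: Qd = 356 − P and Qs = 2P + 299.
Without the tax, 356 − P = 2P + 299 gives 3P = 57, so P* = £19 and Q* = 337.
With the tax collected from consumers, demand (in seller-price terms) shifts: Qd = 356 − (P + 13.5).
New equilibrium: consumers pay £28, suppliers receive £14.5, Q = 328. (Wedge: Pb − Ps = 13.5.)
Quantity falls by |ΔQ| = |337 − 328| = 9.
DWL = ½ · t · |ΔQ| = ½ · 13.5 · 9 = £60.75.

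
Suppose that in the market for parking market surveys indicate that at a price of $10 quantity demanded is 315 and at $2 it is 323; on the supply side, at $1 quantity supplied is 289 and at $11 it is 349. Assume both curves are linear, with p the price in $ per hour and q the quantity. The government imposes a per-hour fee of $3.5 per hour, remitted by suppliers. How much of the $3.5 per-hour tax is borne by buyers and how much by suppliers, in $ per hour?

Buyers bear $3 per hour; suppliers bear $0.5 per hour.

Demand slope: (323 − 315)/(2 − 10) = -1, so qd = 325 − p.
Supply slope: (349 − 289)/(11 − 1) = 6, so qs = 6p + 283.
Before the tax: set 325 − p = 6p + 283 → p* = $6, q* = 319.
With the tax collected from suppliers, supply shifts: qs = 6(p − 3.5) + 283.
New equilibrium: buyers pay $9, suppliers receive $5.5, q = 316. (Wedge: pb − ps = 3.5.)
Burden on buyers: $3; on suppliers: $0.5. (They sum to $3.5.)
The less price-elastic side of the market bears the larger share of a per-unit tax.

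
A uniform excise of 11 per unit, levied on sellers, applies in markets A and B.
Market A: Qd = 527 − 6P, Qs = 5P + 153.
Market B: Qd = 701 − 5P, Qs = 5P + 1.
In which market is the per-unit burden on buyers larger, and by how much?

Market A: pre-tax P* = 34, Q* = 323; post-tax Q = 293; per-unit burden on buyers = 5.
Market B: pre-tax P* = 70, Q* = 351; post-tax Q = 323.5; per-unit burden on buyers = 5.5.
Difference: 5 vs 5.5 → market B is larger by 0.5.

Market B, by 0.5.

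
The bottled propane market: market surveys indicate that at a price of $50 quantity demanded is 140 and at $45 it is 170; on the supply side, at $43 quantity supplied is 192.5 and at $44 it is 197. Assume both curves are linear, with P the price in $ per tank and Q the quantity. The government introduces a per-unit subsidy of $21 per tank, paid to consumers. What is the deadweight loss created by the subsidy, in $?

Demand slope: (170 − 140)/(45 − 50) = -6, so Qd = 440 − 6P.
Supply slope: (197 − 192.5)/(44 − 43) = 4.5, so Qs = 4.5P − 1.
Before the subsidy: set 440 − 6P = 4.5P − 1 → P* = $42, Q* = 188.
With a per-unit subsidy paid to consumers, each effectively pays P − 21, so demand becomes Qd = 440 − 6(P − 21).
Solving gives Q = 242 with consumers paying $33 and suppliers receiving $54 (the $21 wedge).
Quantity rises by |ΔQ| = |188 − 242| = 54.
DWL = ½ · t · |ΔQ| = ½ · 21 · 54 = $567.

Deadweight loss = $567.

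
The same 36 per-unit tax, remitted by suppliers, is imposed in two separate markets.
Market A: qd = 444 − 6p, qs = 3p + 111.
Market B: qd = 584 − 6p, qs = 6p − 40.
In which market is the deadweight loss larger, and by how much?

Market B, by 648.

Market A: pre-tax p* = 37, q* = 222; post-tax q = 150; deadweight loss = 1296.
Market B: pre-tax p* = 52, q* = 272; post-tax q = 164; deadweight loss = 1944.
Difference: 1296 vs 1944 → market B is larger by 648.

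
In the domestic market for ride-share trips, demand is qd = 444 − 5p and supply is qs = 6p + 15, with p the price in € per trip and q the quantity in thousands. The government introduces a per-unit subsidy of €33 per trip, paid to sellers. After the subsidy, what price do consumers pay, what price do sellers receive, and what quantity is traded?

Consumers pay €21; sellers receive €54; quantity = 339.

Before the subsidy: set 444 − 5p = 6p + 15 → p* = €39, q* = 249.
With a per-unit subsidy paid to sellers, each receives p + 33 per unit sold, so supply becomes qs = 6(p + 33) + 15.
New equilibrium: consumers pay €21, sellers receive €54, q = 339. (Wedge: pb − ps = −33.)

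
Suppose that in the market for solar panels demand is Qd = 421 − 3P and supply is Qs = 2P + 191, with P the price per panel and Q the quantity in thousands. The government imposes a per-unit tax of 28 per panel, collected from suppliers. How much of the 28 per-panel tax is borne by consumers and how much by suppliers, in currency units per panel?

Before the tax: set 421 − 3P = 2P + 191 → P* = 46, Q* = 283.
With the tax collected from suppliers, supply shifts: Qs = 2(P − 28) + 191.
New equilibrium: consumers pay 57.2, suppliers receive 29.2, Q = 249.4. (Wedge: Pb − Ps = 28.)
Burden on consumers: 11.2; on suppliers: 16.8. (They sum to 28.)
The less price-elastic side of the market bears the larger share of a per-unit tax.

Consumers bear 11.2 per panel; suppliers bear 16.8 per panel.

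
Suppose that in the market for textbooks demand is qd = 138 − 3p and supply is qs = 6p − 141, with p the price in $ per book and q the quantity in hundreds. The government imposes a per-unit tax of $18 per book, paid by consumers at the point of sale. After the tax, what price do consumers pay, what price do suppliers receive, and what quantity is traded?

Consumers pay $43; suppliers receive $25; quantity = 9.

Before the tax: set 138 − 3p = 6p − 141 → p* = $31, q* = 45.
With the tax collected from consumers, demand (in seller-price terms) shifts: qd = 138 − 3(p + 18).
New equilibrium: consumers pay $43, suppliers receive $25, q = 9. (Wedge: pb − ps = 18.)
The less price-elastic side of the market bears the larger share of a per-unit tax.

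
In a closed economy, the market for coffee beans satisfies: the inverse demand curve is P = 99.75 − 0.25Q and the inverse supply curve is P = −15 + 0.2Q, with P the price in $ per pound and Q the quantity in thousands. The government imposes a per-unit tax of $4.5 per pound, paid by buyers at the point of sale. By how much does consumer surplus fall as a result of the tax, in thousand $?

Consumer surplus falls by $625 thousand.

Inverting to Q(P) form: Qd = 399 − 4P; Qs = 5P + 75.
Without the tax, 399 − 4P = 5P + 75 gives 9P = 324, so P* = $36 and Q* = 255.
With the tax collected from buyers, demand (in seller-price terms) shifts: Qd = 399 − 4(P + 4.5).
New equilibrium: buyers pay $38.5, suppliers receive $34, Q = 245. (Wedge: Pb − Ps = 4.5.)
ΔCS is the trapezoid between Q = 245 and Q = 255 of height $2.5: ½ · (255 + 245) · 2.5 = $625.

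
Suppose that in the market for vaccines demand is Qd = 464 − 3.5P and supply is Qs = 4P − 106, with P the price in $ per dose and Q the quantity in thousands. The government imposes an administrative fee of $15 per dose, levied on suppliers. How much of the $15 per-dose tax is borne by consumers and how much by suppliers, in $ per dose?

Before the tax: set 464 − 3.5P = 4P − 106 → P* = $76, Q* = 198.
With the tax collected from suppliers, supply shifts: Qs = 4(P − 15) − 106.
Solving gives Q = 170 with consumers paying $84 and suppliers receiving $69 (the $15 wedge).
Burden on consumers: $8; on suppliers: $7. (They sum to $15.)
The less price-elastic side of the market bears the larger share of a per-unit tax.

Consumers bear $8 per dose; suppliers bear $7 per dose.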